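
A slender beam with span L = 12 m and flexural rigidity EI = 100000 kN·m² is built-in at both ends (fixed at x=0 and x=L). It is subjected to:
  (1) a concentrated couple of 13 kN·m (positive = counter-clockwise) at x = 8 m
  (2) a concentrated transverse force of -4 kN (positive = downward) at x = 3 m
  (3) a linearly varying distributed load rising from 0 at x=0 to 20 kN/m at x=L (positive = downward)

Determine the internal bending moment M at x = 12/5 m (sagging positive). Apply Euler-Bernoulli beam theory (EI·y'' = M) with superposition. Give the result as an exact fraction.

Load 1 — applied couple M₀=13 kN·m at a=8 m (b=L-a=4):
  M_1 = R_Ax - M_A  [x≤a] with R_A=13/9, M_A=13/3 = (13/9)·(12/5) - (13/3) = -13/15 kN·m
Load 2 — point force P=-4 kN at a=3 m (b=L-a=9):
  M_2 = Pb²(3a+b)x/L³ - Pab²/L²  [x≤a] = (-4)·9²·(3·3+9)·(12/5)/12³ - (-4)·3·9²/12² = -27/20 kN·m
Load 3 — triangular load w₀=20 kN/m (0→w₀ over full span):
  M_3 = 3w₀Lx/20 - w₀L²/30 - w₀x³/(6L) = 3·20·12·(12/5)/20 - 20·12²/30 - 20·(12/5)³/(6·12) = -336/25 kN·m
Superposition: M = Σ M_i = -4697/300 kN·m ≈ -15.656667 kN·m

M(12/5) = -4697/300 kN·m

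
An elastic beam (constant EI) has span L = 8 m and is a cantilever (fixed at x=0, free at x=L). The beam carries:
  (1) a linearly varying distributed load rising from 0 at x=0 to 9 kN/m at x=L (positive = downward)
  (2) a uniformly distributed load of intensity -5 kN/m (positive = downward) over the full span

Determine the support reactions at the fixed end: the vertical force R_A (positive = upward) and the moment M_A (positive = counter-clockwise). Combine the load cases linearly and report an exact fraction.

R_A = -4 kN, M_A = 32 kN·m

Load 1 — triangular load w₀=9 kN/m (0→w₀ over full span):
  R_A = w₀L/2 = 9·8/2 = 36 kN
  M_A = w₀L²/3 = 9·8²/3 = 192 kN·m
Load 2 — uniform load w=-5 kN/m over full span:
  R_A = wL = (-5)·8 = -40 kN
  M_A = wL²/2 = (-5)·8²/2 = -160 kN·m
Superposition: R_A = -4 kN, M_A = 32 kN·m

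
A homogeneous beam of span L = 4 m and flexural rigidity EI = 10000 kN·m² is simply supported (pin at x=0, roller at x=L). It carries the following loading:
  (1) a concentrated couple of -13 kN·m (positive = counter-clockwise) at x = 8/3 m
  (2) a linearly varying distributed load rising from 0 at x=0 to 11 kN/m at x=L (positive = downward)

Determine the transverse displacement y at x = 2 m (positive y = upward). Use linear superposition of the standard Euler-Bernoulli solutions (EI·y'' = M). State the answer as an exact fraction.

Load 1 — applied couple M₀=-13 kN·m at a=8/3 m (b=L-a=4/3):
  y_1 = (M₀x³/(6L)+C₁x)/EI  [x≤a] with C₁=M₀(3b²-L²)/(6L)=52/9 = ((-13)·2³/(6·4)+(52/9)·2)/10000 = 13/18000 m
Load 2 — triangular load w₀=11 kN/m (0→w₀ over full span):
  y_2 = -w₀x(7L⁴-10L²x²+3x⁴)/(360LEI) = -11·2·(7·4⁴-10·4²·2²+3·2⁴)/(360·4·10000) = -11/6000 m
Superposition: y = Σ y_i = -1/900 m ≈ -0.001111 m

y(2) = -1/900 m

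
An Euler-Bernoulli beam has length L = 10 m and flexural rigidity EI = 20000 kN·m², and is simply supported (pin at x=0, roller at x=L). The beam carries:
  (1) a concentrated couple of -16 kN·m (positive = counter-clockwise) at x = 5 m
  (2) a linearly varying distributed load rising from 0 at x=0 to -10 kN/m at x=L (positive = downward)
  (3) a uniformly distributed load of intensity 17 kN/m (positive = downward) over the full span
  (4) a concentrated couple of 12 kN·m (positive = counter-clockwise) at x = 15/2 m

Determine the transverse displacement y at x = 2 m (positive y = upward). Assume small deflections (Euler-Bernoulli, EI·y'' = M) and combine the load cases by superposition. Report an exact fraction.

y(2) = -29023/600000 m

Load 1 — applied couple M₀=-16 kN·m at a=5 m (b=L-a=5):
  y_1 = (M₀x³/(6L)+C₁x)/EI  [x≤a] with C₁=M₀(3b²-L²)/(6L)=20/3 = ((-16)·2³/(6·10)+(20/3)·2)/20000 = 7/12500 m
Load 2 — triangular load w₀=-10 kN/m (0→w₀ over full span):
  y_2 = -w₀x(7L⁴-10L²x²+3x⁴)/(360LEI) = -(-10)·2·(7·10⁴-10·10²·2²+3·2⁴)/(360·10·20000) = 172/9375 m
Load 3 — uniform load w=17 kN/m over full span:
  y_3 = -wx(L³-2Lx²+x³)/(24EI) = -17·2·(10³-2·10·2²+2³)/(24·20000) = -493/7500 m
Load 4 — applied couple M₀=12 kN·m at a=15/2 m (b=L-a=5/2):
  y_4 = (M₀x³/(6L)+C₁x)/EI  [x≤a] with C₁=M₀(3b²-L²)/(6L)=-65/4 = (12·2³/(6·10)+(-65/4)·2)/20000 = -309/200000 m
Superposition: y = Σ y_i = -29023/600000 m ≈ -0.048372 m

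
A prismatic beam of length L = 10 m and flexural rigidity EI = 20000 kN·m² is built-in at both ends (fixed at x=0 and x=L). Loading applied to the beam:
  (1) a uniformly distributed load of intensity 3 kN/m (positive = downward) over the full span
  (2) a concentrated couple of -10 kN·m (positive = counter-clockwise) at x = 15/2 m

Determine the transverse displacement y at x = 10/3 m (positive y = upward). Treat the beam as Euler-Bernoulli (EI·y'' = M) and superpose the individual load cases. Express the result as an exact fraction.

y(10/3) = -133/51840 m

Load 1 — uniform load w=3 kN/m over full span:
  y_1 = -wx²(L-x)²/(24EI) = -3·(10/3)²·(10-(10/3))²/(24·20000) = -1/324 m
Load 2 — applied couple M₀=-10 kN·m at a=15/2 m (b=L-a=5/2):
  y_2 = (R_Ax³/6 - M_Ax²/2)/EI  [x≤a] with R_A=-9/8, M_A=-25/8 = ((-9/8)·(10/3)³/6 - (-25/8)·(10/3)²/2)/20000 = 1/1920 m
Superposition: y = Σ y_i = -133/51840 m ≈ -0.002566 m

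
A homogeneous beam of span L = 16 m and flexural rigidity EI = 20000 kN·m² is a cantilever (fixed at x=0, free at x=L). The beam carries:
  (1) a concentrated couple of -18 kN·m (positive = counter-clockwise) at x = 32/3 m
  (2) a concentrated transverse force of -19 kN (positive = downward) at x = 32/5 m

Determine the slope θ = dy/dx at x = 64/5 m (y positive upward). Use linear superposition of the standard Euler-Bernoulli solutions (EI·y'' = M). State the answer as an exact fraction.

Load 1 — applied couple M₀=-18 kN·m at a=32/3 m (b=L-a=16/3):
  θ_1 = M₀a/EI  [x>a] = (-18)·(32/3)/20000 = -6/625 rad
Load 2 — point force P=-19 kN at a=32/5 m (b=L-a=48/5):
  θ_2 = -Pa²/(2EI)  [x>a] = -(-19)·(32/5)²/(2·20000) = 304/15625 rad
Superposition: θ = Σ θ_i = 154/15625 rad ≈ 0.009856 rad

θ(64/5) = 154/15625 rad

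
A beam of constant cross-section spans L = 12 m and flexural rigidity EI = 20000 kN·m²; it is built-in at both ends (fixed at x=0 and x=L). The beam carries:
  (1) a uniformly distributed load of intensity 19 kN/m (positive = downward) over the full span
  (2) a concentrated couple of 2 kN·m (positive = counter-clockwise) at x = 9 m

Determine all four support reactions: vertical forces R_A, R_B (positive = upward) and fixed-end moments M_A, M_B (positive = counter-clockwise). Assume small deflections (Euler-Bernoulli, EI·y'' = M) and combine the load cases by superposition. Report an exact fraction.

R_A = 1827/16 kN, M_A = 1829/8 kN·m, R_B = 1821/16 kN, M_B = -1827/8 kN·m

Load 1 — uniform load w=19 kN/m over full span:
  R_A = wL/2 = 19·12/2 = 114 kN
  M_A = wL²/12 = 19·12²/12 = 228 kN·m
  R_B = wL/2 = 19·12/2 = 114 kN
  M_B = -wL²/12 = -19·12²/12 = -228 kN·m
Load 2 — applied couple M₀=2 kN·m at a=9 m (b=L-a=3):
  R_A = 6M₀ab/L³ = 6·2·9·3/12³ = 3/16 kN
  M_A = M₀b(2a-b)/L² = 2·3·(2·9-3)/12² = 5/8 kN·m
  R_B = -6M₀ab/L³ = -6·2·9·3/12³ = -3/16 kN
  M_B = M₀a(2b-a)/L² = 2·9·(2·3-9)/12² = -3/8 kN·m
Superposition: R_A = 1827/16 kN, M_A = 1829/8 kN·m, R_B = 1821/16 kN, M_B = -1827/8 kN·m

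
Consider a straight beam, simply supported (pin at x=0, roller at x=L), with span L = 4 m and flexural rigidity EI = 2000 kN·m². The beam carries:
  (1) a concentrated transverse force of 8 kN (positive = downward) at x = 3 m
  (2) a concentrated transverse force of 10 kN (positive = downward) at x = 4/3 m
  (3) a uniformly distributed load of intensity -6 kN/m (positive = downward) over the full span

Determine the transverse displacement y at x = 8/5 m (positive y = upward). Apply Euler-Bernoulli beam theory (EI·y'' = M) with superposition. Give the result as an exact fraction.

Load 1 — point force P=8 kN at a=3 m (b=L-a=1):
  y_1 = -Pbx(L²-b²-x²)/(6LEI)  [x≤a] = -8·1·(8/5)·(4²-1²-(8/5)²)/(6·4·2000) = -311/93750 m
Load 2 — point force P=10 kN at a=4/3 m (b=L-a=8/3):
  y_2 = -Pa(L-x)(2Lx-a²-x²)/(6LEI)  [x>a] = -10·(4/3)·(4-(8/5))·(2·4·(8/5)-(4/3)²-(8/5)²)/(6·4·2000) = -476/84375 m
Load 3 — uniform load w=-6 kN/m over full span:
  y_3 = -wx(L³-2Lx²+x³)/(24EI) = -(-6)·(8/5)·(4³-2·4·(8/5)²+(8/5)³)/(24·2000) = 744/78125 m
Superposition: y = Σ y_i = 2381/4218750 m ≈ 0.000564 m

y(8/5) = 2381/4218750 m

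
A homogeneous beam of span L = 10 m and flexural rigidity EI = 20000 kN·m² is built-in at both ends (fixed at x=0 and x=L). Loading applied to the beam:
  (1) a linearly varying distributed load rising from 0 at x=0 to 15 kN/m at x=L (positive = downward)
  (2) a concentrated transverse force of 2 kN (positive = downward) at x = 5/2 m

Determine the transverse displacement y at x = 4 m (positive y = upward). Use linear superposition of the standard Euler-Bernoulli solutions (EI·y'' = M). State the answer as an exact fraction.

Load 1 — triangular load w₀=15 kN/m (0→w₀ over full span):
  y_1 = -w₀x²(L-x)²(x+2L)/(120LEI) = -15·4²·(10-4)²·(4+2·10)/(120·10·20000) = -27/3125 m
Load 2 — point force P=2 kN at a=5/2 m (b=L-a=15/2):
  y_2 = -Pa²(L-x)²(3bL-(3b+a)(L-x))/(6L³EI)  [x>a] = -2·(5/2)²·(10-4)²·(3·(15/2)·10-(3·(15/2)+(5/2))·(10-4))/(6·10³·20000) = -9/32000 m
Superposition: y = Σ y_i = -7137/800000 m ≈ -0.008921 m

y(4) = -7137/800000 m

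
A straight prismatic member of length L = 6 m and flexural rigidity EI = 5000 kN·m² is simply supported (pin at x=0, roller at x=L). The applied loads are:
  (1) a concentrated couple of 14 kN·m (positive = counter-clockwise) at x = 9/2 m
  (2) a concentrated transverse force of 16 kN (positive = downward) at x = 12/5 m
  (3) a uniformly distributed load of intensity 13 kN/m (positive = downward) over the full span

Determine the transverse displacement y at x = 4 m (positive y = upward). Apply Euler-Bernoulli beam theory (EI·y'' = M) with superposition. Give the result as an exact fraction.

y(4) = -601327/11250000 m

Load 1 — applied couple M₀=14 kN·m at a=9/2 m (b=L-a=3/2):
  y_1 = (M₀x³/(6L)+C₁x)/EI  [x≤a] with C₁=M₀(3b²-L²)/(6L)=-91/8 = (14·4³/(6·6)+(-91/8)·4)/5000 = -371/90000 m
Load 2 — point force P=16 kN at a=12/5 m (b=L-a=18/5):
  y_2 = -Pa(L-x)(2Lx-a²-x²)/(6LEI)  [x>a] = -16·(12/5)·(6-4)·(2·6·4-(12/5)²-4²)/(6·6·5000) = -2624/234375 m
Load 3 — uniform load w=13 kN/m over full span:
  y_3 = -wx(L³-2Lx²+x³)/(24EI) = -13·4·(6³-2·6·4²+4³)/(24·5000) = -143/3750 m
Superposition: y = Σ y_i = -601327/11250000 m ≈ -0.053451 m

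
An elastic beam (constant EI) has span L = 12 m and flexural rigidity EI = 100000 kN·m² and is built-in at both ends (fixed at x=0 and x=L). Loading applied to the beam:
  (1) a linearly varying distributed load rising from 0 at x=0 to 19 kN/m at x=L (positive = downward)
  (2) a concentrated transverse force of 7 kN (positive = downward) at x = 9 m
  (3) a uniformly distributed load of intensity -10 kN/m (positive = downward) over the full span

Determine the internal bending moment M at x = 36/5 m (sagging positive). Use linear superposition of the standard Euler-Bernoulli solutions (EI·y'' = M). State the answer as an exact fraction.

M(36/5) = 15363/2000 kN·m

Load 1 — triangular load w₀=19 kN/m (0→w₀ over full span):
  M_1 = 3w₀Lx/20 - w₀L²/30 - w₀x³/(6L) = 3·19·12·(36/5)/20 - 19·12²/30 - 19·(36/5)³/(6·12) = 7068/125 kN·m
Load 2 — point force P=7 kN at a=9 m (b=L-a=3):
  M_2 = Pb²(3a+b)x/L³ - Pab²/L²  [x≤a] = 7·3²·(3·9+3)·(36/5)/12³ - 7·9·3²/12² = 63/16 kN·m
Load 3 — uniform load w=-10 kN/m over full span:
  M_3 = wLx/2 - wL²/12 - wx²/2 = (-10)·12·(36/5)/2 - (-10)·12²/12 - (-10)·(36/5)²/2 = -264/5 kN·m
Superposition: M = Σ M_i = 15363/2000 kN·m ≈ 7.681500 kN·m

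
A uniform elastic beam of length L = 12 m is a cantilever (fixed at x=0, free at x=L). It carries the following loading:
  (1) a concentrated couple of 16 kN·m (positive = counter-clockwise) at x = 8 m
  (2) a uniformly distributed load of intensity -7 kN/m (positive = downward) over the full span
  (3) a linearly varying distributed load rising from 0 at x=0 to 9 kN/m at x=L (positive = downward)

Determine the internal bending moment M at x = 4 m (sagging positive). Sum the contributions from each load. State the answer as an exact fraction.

M(4) = 16 kN·m

Load 1 — applied couple M₀=16 kN·m at a=8 m (b=L-a=4):
  M_1 = M₀  [x≤a] = 16 = 16 kN·m
Load 2 — uniform load w=-7 kN/m over full span:
  M_2 = -w(L-x)²/2 = -(-7)·(12-4)²/2 = 224 kN·m
Load 3 — triangular load w₀=9 kN/m (0→w₀ over full span):
  M_3 = w₀Lx/2 - w₀L²/3 - w₀x³/(6L) = 9·12·4/2 - 9·12²/3 - 9·4³/(6·12) = -224 kN·m
Superposition: M = Σ M_i = 16 kN·m ≈ 16.000000 kN·m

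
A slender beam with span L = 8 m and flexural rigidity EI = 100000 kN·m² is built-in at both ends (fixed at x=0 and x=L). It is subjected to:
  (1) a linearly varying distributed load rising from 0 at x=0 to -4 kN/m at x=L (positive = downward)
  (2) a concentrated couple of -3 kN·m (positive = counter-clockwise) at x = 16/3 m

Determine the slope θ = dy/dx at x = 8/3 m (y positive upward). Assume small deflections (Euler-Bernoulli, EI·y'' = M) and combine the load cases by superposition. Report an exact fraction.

Load 1 — triangular load w₀=-4 kN/m (0→w₀ over full span):
  θ_1 = -w₀(2x(L-x)(L-2x)(x+2L)+x²(L-x)²)/(120LEI) = -(-4)·(2·(8/3)·(8-(8/3))·(8-2·(8/3))·((8/3)+2·8)+(8/3)²·(8-(8/3))²)/(120·8·100000) = 256/3796875 rad
Load 2 — applied couple M₀=-3 kN·m at a=16/3 m (b=L-a=8/3):
  θ_2 = (R_Ax²/2 - M_Ax)/EI  [x≤a] with R_A=-1/2, M_A=-1 = ((-1/2)·(8/3)²/2 - (-1)·(8/3))/100000 = 1/112500 rad
Superposition: θ = Σ θ_i = 1159/15187500 rad ≈ 0.000076 rad

θ(8/3) = 1159/15187500 rad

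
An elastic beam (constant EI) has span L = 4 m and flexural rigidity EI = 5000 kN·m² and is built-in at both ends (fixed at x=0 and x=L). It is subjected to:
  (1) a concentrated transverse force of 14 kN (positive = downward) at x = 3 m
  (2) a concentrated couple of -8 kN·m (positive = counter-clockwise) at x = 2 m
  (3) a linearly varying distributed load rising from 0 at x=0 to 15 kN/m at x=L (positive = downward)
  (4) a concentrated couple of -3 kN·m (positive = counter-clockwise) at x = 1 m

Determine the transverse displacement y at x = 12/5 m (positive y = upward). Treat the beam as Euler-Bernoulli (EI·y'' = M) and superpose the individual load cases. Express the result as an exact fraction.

y(12/5) = -26401/15625000 m

Load 1 — point force P=14 kN at a=3 m (b=L-a=1):
  y_1 = -Pb²x²(3aL-(3a+b)x)/(6L³EI)  [x≤a] = -14·1²·(12/5)²·(3·3·4-(3·3+1)·(12/5))/(6·4³·5000) = -63/125000 m
Load 2 — applied couple M₀=-8 kN·m at a=2 m (b=L-a=2):
  y_2 = (R_Ax³/6 - M_Ax²/2 - M₀(x-a)²/2)/EI  [x>a] with R_A=-3, M_A=-2 = ((-3)·(12/5)³/6 - (-2)·(12/5)²/2 - (-8)·((12/5)-2)²/2)/5000 = -8/78125 m
Load 3 — triangular load w₀=15 kN/m (0→w₀ over full span):
  y_3 = -w₀x²(L-x)²(x+2L)/(120LEI) = -15·(12/5)²·(4-(12/5))²·((12/5)+2·4)/(120·4·5000) = -1872/1953125 m
Load 4 — applied couple M₀=-3 kN·m at a=1 m (b=L-a=3):
  y_4 = (R_Ax³/6 - M_Ax²/2 - M₀(x-a)²/2)/EI  [x>a] with R_A=-27/32, M_A=9/16 = ((-27/32)·(12/5)³/6 - (9/16)·(12/5)²/2 - (-3)·((12/5)-1)²/2)/5000 = -39/312500 m
Superposition: y = Σ y_i = -26401/15625000 m ≈ -0.001690 m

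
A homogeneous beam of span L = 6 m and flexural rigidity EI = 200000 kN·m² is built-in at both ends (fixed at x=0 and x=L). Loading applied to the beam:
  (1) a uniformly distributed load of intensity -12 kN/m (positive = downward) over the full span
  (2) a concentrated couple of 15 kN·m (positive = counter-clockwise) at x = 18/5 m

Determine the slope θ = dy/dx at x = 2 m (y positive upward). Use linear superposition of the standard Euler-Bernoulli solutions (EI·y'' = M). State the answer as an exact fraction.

θ(2) = 17/250000 rad

Load 1 — uniform load w=-12 kN/m over full span:
  θ_1 = -wx(L-x)(L-2x)/(12EI) = -(-12)·2·(6-2)·(6-2·2)/(12·200000) = 1/12500 rad
Load 2 — applied couple M₀=15 kN·m at a=18/5 m (b=L-a=12/5):
  θ_2 = (R_Ax²/2 - M_Ax)/EI  [x≤a] with R_A=18/5, M_A=24/5 = ((18/5)·2²/2 - (24/5)·2)/200000 = -3/250000 rad
Superposition: θ = Σ θ_i = 17/250000 rad ≈ 0.000068 rad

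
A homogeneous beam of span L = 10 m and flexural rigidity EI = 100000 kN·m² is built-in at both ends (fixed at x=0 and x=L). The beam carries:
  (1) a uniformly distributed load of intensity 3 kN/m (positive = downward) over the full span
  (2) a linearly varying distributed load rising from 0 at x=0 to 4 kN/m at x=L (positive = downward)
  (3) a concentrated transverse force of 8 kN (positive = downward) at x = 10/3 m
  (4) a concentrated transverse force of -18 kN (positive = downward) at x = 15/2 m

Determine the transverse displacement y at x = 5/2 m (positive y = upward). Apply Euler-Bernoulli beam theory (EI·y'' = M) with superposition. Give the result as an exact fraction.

Load 1 — uniform load w=3 kN/m over full span:
  y_1 = -wx²(L-x)²/(24EI) = -3·(5/2)²·(10-(5/2))²/(24·100000) = -9/20480 m
Load 2 — triangular load w₀=4 kN/m (0→w₀ over full span):
  y_2 = -w₀x²(L-x)²(x+2L)/(120LEI) = -4·(5/2)²·(10-(5/2))²·((5/2)+2·10)/(120·10·100000) = -27/102400 m
Load 3 — point force P=8 kN at a=10/3 m (b=L-a=20/3):
  y_3 = -Pb²x²(3aL-(3a+b)x)/(6L³EI)  [x≤a] = -8·(20/3)²·(5/2)²·(3·(10/3)·10-(3·(10/3)+(20/3))·(5/2))/(6·10³·100000) = -7/32400 m
Load 4 — point force P=-18 kN at a=15/2 m (b=L-a=5/2):
  y_4 = -Pb²x²(3aL-(3a+b)x)/(6L³EI)  [x≤a] = -(-18)·(5/2)²·(5/2)²·(3·(15/2)·10-(3·(15/2)+(5/2))·(5/2))/(6·10³·100000) = 39/204800 m
Superposition: y = Σ y_i = -12089/16588800 m ≈ -0.000729 m

y(5/2) = -12089/16588800 m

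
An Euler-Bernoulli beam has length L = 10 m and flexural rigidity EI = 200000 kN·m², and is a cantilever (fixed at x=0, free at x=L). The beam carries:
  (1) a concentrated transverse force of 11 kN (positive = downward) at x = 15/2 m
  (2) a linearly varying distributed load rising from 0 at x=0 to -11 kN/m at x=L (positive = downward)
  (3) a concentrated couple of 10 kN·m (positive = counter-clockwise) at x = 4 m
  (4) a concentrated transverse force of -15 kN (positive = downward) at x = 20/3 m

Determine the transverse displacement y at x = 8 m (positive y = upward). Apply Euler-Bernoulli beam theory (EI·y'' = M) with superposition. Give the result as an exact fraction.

Load 1 — point force P=11 kN at a=15/2 m (b=L-a=5/2):
  y_1 = -Pa²(3x-a)/(6EI)  [x>a] = -11·(15/2)²·(3·8-(15/2))/(6·200000) = -1089/128000 m
Load 2 — triangular load w₀=-11 kN/m (0→w₀ over full span):
  y_2 = (w₀Lx³/12-w₀L²x²/6-w₀x⁵/(120L))/EI = ((-11)·10·8³/12-(-11)·10²·8²/6-(-11)·8⁵/(120·10))/200000 = 8602/234375 m
Load 3 — applied couple M₀=10 kN·m at a=4 m (b=L-a=6):
  y_3 = M₀a(2x-a)/(2EI)  [x>a] = 10·4·(2·8-4)/(2·200000) = 3/2500 m
Load 4 — point force P=-15 kN at a=20/3 m (b=L-a=10/3):
  y_4 = -Pa²(3x-a)/(6EI)  [x>a] = -(-15)·(20/3)²·(3·8-(20/3))/(6·200000) = 13/1350 m
Superposition: y = Σ y_i = 84291157/2160000000 m ≈ 0.039024 m

y(8) = 84291157/2160000000 m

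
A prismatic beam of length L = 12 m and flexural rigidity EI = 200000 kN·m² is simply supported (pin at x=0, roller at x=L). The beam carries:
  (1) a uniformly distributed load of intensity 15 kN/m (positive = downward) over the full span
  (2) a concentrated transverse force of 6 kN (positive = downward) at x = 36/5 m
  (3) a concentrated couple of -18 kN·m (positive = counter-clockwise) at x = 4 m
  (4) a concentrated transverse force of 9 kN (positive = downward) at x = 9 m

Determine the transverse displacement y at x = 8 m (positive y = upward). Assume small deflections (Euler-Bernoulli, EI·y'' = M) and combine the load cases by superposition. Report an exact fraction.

Load 1 — uniform load w=15 kN/m over full span:
  y_1 = -wx(L³-2Lx²+x³)/(24EI) = -15·8·(12³-2·12·8²+8³)/(24·200000) = -11/625 m
Load 2 — point force P=6 kN at a=36/5 m (b=L-a=24/5):
  y_2 = -Pa(L-x)(2Lx-a²-x²)/(6LEI)  [x>a] = -6·(36/5)·(12-8)·(2·12·8-(36/5)²-8²)/(6·12·200000) = -357/390625 m
Load 3 — applied couple M₀=-18 kN·m at a=4 m (b=L-a=8):
  y_3 = (M₀x³/(6L)-M₀(x-a)²/2+C₁x)/EI  [x>a] with C₁=M₀(3b²-L²)/(6L)=-12 = ((-18)·8³/(6·12)-(-18)·(8-4)²/2+(-12)·8)/200000 = -1/2500 m
Load 4 — point force P=9 kN at a=9 m (b=L-a=3):
  y_4 = -Pbx(L²-b²-x²)/(6LEI)  [x≤a] = -9·3·8·(12²-3²-8²)/(6·12·200000) = -213/200000 m
Superposition: y = Σ y_i = -499473/25000000 m ≈ -0.019979 m

y(8) = -499473/25000000 m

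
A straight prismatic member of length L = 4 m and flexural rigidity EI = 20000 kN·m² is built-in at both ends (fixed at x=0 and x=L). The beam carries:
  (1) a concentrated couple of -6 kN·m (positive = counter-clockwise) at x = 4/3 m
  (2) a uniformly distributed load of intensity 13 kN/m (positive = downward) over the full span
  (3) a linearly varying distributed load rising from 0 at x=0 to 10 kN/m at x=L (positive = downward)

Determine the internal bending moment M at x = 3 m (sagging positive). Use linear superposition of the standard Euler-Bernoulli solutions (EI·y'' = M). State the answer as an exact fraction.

Load 1 — applied couple M₀=-6 kN·m at a=4/3 m (b=L-a=8/3):
  M_1 = R_Ax - M_A - M₀  [x>a] with R_A=-2, M_A=0 = (-2)·3 - 0 - (-6) = 0 kN·m
Load 2 — uniform load w=13 kN/m over full span:
  M_2 = wLx/2 - wL²/12 - wx²/2 = 13·4·3/2 - 13·4²/12 - 13·3²/2 = 13/6 kN·m
Load 3 — triangular load w₀=10 kN/m (0→w₀ over full span):
  M_3 = 3w₀Lx/20 - w₀L²/30 - w₀x³/(6L) = 3·10·4·3/20 - 10·4²/30 - 10·3³/(6·4) = 17/12 kN·m
Superposition: M = Σ M_i = 43/12 kN·m ≈ 3.583333 kN·m

M(3) = 43/12 kN·m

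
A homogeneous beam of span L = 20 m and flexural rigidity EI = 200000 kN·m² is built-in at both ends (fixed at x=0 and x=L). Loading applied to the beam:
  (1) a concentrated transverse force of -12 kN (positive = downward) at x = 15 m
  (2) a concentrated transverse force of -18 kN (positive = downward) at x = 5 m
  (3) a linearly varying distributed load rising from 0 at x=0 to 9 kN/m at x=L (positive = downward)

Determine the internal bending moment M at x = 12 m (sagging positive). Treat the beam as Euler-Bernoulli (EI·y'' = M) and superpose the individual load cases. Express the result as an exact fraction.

Load 1 — point force P=-12 kN at a=15 m (b=L-a=5):
  M_1 = Pb²(3a+b)x/L³ - Pab²/L²  [x≤a] = (-12)·5²·(3·15+5)·12/20³ - (-12)·15·5²/20² = -45/4 kN·m
Load 2 — point force P=-18 kN at a=5 m (b=L-a=15):
  M_2 = Pa²(a+3b)(L-x)/L³ - Pa²b/L²  [x>a] = (-18)·5²·(5+3·15)·(20-12)/20³ - (-18)·5²·15/20² = -45/8 kN·m
Load 3 — triangular load w₀=9 kN/m (0→w₀ over full span):
  M_3 = 3w₀Lx/20 - w₀L²/30 - w₀x³/(6L) = 3·9·20·12/20 - 9·20²/30 - 9·12³/(6·20) = 372/5 kN·m
Superposition: M = Σ M_i = 2301/40 kN·m ≈ 57.525000 kN·m

M(12) = 2301/40 kN·m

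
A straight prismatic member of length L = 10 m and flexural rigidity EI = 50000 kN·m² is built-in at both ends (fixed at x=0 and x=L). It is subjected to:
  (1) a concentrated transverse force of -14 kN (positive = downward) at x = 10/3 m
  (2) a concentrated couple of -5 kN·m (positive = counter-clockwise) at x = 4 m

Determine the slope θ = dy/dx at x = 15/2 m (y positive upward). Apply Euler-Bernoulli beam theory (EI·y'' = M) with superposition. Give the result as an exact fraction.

Load 1 — point force P=-14 kN at a=10/3 m (b=L-a=20/3):
  θ_1 = Pa²(L-x)(2bL-(3b+a)(L-x))/(2L³EI)  [x>a] = (-14)·(10/3)²·(10-(15/2))·(2·(20/3)·10-(3·(20/3)+(10/3))·(10-(15/2)))/(2·10³·50000) = -7/24000 rad
Load 2 — applied couple M₀=-5 kN·m at a=4 m (b=L-a=6):
  θ_2 = (R_Ax²/2 - M_Ax - M₀(x-a))/EI  [x>a] with R_A=-18/25, M_A=-3/5 = ((-18/25)·(15/2)²/2 - (-3/5)·(15/2) - (-5)·((15/2)-4))/50000 = 7/200000 rad
Superposition: θ = Σ θ_i = -77/300000 rad ≈ -0.000257 rad

θ(15/2) = -77/300000 rad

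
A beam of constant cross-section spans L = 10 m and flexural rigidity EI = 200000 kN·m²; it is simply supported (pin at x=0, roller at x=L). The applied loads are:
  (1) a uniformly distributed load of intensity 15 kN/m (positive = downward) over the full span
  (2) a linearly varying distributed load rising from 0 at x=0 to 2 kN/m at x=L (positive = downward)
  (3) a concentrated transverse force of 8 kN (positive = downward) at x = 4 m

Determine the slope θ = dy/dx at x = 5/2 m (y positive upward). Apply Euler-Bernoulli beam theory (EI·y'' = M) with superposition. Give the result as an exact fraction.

θ(5/2) = -2849387/1152000000 rad

Load 1 — uniform load w=15 kN/m over full span:
  θ_1 = -w(L³-6Lx²+4x³)/(24EI) = -15·(10³-6·10·(5/2)²+4·(5/2)³)/(24·200000) = -11/5120 rad
Load 2 — triangular load w₀=2 kN/m (0→w₀ over full span):
  θ_2 = -w₀(7L⁴-30L²x²+15x⁴)/(360LEI) = -2·(7·10⁴-30·10²·(5/2)²+15·(5/2)⁴)/(360·10·200000) = -1327/9216000 rad
Load 3 — point force P=8 kN at a=4 m (b=L-a=6):
  θ_3 = -Pb(L²-b²-3x²)/(6LEI)  [x≤a] = -8·6·(10²-6²-3·(5/2)²)/(6·10·200000) = -181/1000000 rad
Superposition: θ = Σ θ_i = -2849387/1152000000 rad ≈ -0.002473 rad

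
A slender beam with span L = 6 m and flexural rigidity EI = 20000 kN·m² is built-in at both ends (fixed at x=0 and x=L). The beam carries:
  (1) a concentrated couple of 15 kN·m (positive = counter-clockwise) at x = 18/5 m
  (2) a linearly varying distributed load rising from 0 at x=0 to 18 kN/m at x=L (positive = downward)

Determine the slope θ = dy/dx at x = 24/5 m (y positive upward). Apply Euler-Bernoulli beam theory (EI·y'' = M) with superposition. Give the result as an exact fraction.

Load 1 — applied couple M₀=15 kN·m at a=18/5 m (b=L-a=12/5):
  θ_1 = (R_Ax²/2 - M_Ax - M₀(x-a))/EI  [x>a] with R_A=18/5, M_A=24/5 = ((18/5)·(24/5)²/2 - (24/5)·(24/5) - 15·((24/5)-(18/5)))/20000 = 27/1250000 rad
Load 2 — triangular load w₀=18 kN/m (0→w₀ over full span):
  θ_2 = -w₀(2x(L-x)(L-2x)(x+2L)+x²(L-x)²)/(120LEI) = -18·(2·(24/5)·(6-(24/5))·(6-2·(24/5))·((24/5)+2·6)+(24/5)²·(6-(24/5))²)/(120·6·20000) = 324/390625 rad
Superposition: θ = Σ θ_i = 5319/6250000 rad ≈ 0.000851 rad

θ(24/5) = 5319/6250000 rad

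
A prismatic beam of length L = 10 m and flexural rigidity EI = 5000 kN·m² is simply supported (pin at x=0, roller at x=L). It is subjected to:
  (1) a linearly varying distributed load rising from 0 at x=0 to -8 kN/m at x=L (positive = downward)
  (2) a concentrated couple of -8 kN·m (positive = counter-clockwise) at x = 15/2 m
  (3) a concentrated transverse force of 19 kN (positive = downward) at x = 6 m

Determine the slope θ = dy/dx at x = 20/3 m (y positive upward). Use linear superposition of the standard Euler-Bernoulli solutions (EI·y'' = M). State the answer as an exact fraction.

Load 1 — triangular load w₀=-8 kN/m (0→w₀ over full span):
  θ_1 = -w₀(7L⁴-30L²x²+15x⁴)/(360LEI) = -(-8)·(7·10⁴-30·10²·(20/3)²+15·(20/3)⁴)/(360·10·5000) = -91/6075 rad
Load 2 — applied couple M₀=-8 kN·m at a=15/2 m (b=L-a=5/2):
  θ_2 = (M₀x²/(2L)+C₁)/EI  [x≤a] with C₁=M₀(3b²-L²)/(6L)=65/6 = ((-8)·(20/3)²/(2·10)+(65/6))/5000 = -1/720 rad
Load 3 — point force P=19 kN at a=6 m (b=L-a=4):
  θ_3 = -Pa(2L²-6Lx+3x²+a²)/(6LEI)  [x>a] = -19·6·(2·10²-6·10·(20/3)+3·(20/3)²+6²)/(6·10·5000) = 437/37500 rad
Superposition: θ = Σ θ_i = -57287/12150000 rad ≈ -0.004715 rad

θ(20/3) = -57287/12150000 rad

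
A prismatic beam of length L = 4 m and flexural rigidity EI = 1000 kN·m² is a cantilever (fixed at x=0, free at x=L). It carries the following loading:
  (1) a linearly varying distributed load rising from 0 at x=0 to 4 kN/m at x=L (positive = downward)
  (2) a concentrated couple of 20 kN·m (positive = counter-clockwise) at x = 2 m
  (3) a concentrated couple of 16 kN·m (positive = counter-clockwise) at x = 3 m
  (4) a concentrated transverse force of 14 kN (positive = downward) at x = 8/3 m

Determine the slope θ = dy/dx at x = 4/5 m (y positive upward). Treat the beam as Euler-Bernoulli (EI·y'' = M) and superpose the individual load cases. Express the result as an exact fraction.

Load 1 — triangular load w₀=4 kN/m (0→w₀ over full span):
  θ_1 = (w₀Lx²/4-w₀L²x/3-w₀x⁴/(24L))/EI = (4·4·(4/5)²/4-4·4²·(4/5)/3-4·(4/5)⁴/(24·4))/1000 = -3404/234375 rad
Load 2 — applied couple M₀=20 kN·m at a=2 m (b=L-a=2):
  θ_2 = M₀x/EI  [x≤a] = 20·(4/5)/1000 = 2/125 rad
Load 3 — applied couple M₀=16 kN·m at a=3 m (b=L-a=1):
  θ_3 = M₀x/EI  [x≤a] = 16·(4/5)/1000 = 8/625 rad
Load 4 — point force P=14 kN at a=8/3 m (b=L-a=4/3):
  θ_4 = -Px(2a-x)/(2EI)  [x≤a] = -14·(4/5)·(2·(8/3)-(4/5))/(2·1000) = -238/9375 rad
Superposition: θ = Σ θ_i = -868/78125 rad ≈ -0.011110 rad

θ(4/5) = -868/78125 rad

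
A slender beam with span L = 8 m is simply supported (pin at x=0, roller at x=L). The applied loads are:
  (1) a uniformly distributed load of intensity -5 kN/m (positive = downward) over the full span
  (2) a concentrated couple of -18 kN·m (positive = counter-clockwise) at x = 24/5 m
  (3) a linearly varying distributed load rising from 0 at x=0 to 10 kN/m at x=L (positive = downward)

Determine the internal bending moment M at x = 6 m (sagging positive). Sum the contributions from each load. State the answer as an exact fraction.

Load 1 — uniform load w=-5 kN/m over full span:
  M_1 = wx(L-x)/2 = (-5)·6·(8-6)/2 = -30 kN·m
Load 2 — applied couple M₀=-18 kN·m at a=24/5 m (b=L-a=16/5):
  M_2 = M₀x/L - M₀  [x>a] = (-18)·6/8 - (-18) = 9/2 kN·m
Load 3 — triangular load w₀=10 kN/m (0→w₀ over full span):
  M_3 = w₀Lx/6 - w₀x³/(6L) = 10·8·6/6 - 10·6³/(6·8) = 35 kN·m
Superposition: M = Σ M_i = 19/2 kN·m ≈ 9.500000 kN·m

M(6) = 19/2 kN·m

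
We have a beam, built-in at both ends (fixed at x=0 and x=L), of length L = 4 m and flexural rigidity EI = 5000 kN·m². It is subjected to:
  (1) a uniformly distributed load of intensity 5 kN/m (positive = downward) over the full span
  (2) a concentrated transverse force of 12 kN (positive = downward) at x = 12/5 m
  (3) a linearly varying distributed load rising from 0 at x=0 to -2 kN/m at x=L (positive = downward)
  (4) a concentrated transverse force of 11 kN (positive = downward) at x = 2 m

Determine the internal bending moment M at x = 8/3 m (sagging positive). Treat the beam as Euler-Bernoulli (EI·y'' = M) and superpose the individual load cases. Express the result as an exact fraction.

Load 1 — uniform load w=5 kN/m over full span:
  M_1 = wLx/2 - wL²/12 - wx²/2 = 5·4·(8/3)/2 - 5·4²/12 - 5·(8/3)²/2 = 20/9 kN·m
Load 2 — point force P=12 kN at a=12/5 m (b=L-a=8/5):
  M_2 = Pa²(a+3b)(L-x)/L³ - Pa²b/L²  [x>a] = 12·(12/5)²·((12/5)+3·(8/5))·(4-(8/3))/4³ - 12·(12/5)²·(8/5)/4² = 432/125 kN·m
Load 3 — triangular load w₀=-2 kN/m (0→w₀ over full span):
  M_3 = 3w₀Lx/20 - w₀L²/30 - w₀x³/(6L) = 3·(-2)·4·(8/3)/20 - (-2)·4²/30 - (-2)·(8/3)³/(6·4) = -224/405 kN·m
Load 4 — point force P=11 kN at a=2 m (b=L-a=2):
  M_4 = Pa²(a+3b)(L-x)/L³ - Pa²b/L²  [x>a] = 11·2²·(2+3·2)·(4-(8/3))/4³ - 11·2²·2/4² = 11/6 kN·m
Superposition: M = Σ M_i = 140909/20250 kN·m ≈ 6.958469 kN·m

M(8/3) = 140909/20250 kN·m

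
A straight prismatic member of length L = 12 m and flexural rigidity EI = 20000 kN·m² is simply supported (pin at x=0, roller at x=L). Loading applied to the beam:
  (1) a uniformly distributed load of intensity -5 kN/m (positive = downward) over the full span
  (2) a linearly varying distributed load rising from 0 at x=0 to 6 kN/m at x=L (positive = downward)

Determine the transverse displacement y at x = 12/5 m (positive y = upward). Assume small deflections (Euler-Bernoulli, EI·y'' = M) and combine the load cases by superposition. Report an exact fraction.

y(12/5) = 168588/9765625 m

Load 1 — uniform load w=-5 kN/m over full span:
  y_1 = -wx(L³-2Lx²+x³)/(24EI) = -(-5)·(12/5)·(12³-2·12·(12/5)²+(12/5)³)/(24·20000) = 3132/78125 m
Load 2 — triangular load w₀=6 kN/m (0→w₀ over full span):
  y_2 = -w₀x(7L⁴-10L²x²+3x⁴)/(360LEI) = -6·(12/5)·(7·12⁴-10·12²·(12/5)²+3·(12/5)⁴)/(360·12·20000) = -222912/9765625 m
Superposition: y = Σ y_i = 168588/9765625 m ≈ 0.017263 m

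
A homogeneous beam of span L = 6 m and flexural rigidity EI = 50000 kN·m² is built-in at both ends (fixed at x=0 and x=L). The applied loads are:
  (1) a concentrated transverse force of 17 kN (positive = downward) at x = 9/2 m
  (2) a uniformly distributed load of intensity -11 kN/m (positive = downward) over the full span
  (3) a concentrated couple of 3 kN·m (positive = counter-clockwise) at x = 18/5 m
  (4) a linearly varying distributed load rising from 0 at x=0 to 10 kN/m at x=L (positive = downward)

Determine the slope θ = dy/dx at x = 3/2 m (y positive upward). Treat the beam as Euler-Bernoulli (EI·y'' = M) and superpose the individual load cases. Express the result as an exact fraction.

Load 1 — point force P=17 kN at a=9/2 m (b=L-a=3/2):
  θ_1 = -Pb²x(2aL-(3a+b)x)/(2L³EI)  [x≤a] = -17·(3/2)²·(3/2)·(2·(9/2)·6-(3·(9/2)+(3/2))·(3/2))/(2·6³·50000) = -1071/12800000 rad
Load 2 — uniform load w=-11 kN/m over full span:
  θ_2 = -wx(L-x)(L-2x)/(12EI) = -(-11)·(3/2)·(6-(3/2))·(6-2·(3/2))/(12·50000) = 297/800000 rad
Load 3 — applied couple M₀=3 kN·m at a=18/5 m (b=L-a=12/5):
  θ_3 = (R_Ax²/2 - M_Ax)/EI  [x≤a] with R_A=18/25, M_A=24/25 = ((18/25)·(3/2)²/2 - (24/25)·(3/2))/50000 = -63/5000000 rad
Load 4 — triangular load w₀=10 kN/m (0→w₀ over full span):
  θ_4 = -w₀(2x(L-x)(L-2x)(x+2L)+x²(L-x)²)/(120LEI) = -10·(2·(3/2)·(6-(3/2))·(6-2·(3/2))·((3/2)+2·6)+(3/2)²·(6-(3/2))²)/(120·6·50000) = -1053/6400000 rad
Superposition: θ = Σ θ_i = 35343/320000000 rad ≈ 0.000110 rad

θ(3/2) = 35343/320000000 rad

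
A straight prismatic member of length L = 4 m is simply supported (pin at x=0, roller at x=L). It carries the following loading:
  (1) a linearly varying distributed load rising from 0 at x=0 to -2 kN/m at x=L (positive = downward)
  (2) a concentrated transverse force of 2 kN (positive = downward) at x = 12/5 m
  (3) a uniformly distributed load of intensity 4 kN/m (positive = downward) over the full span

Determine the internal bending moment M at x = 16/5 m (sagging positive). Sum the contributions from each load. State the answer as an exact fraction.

M(16/5) = 568/125 kN·m

Load 1 — triangular load w₀=-2 kN/m (0→w₀ over full span):
  M_1 = w₀Lx/6 - w₀x³/(6L) = (-2)·4·(16/5)/6 - (-2)·(16/5)³/(6·4) = -192/125 kN·m
Load 2 — point force P=2 kN at a=12/5 m (b=L-a=8/5):
  M_2 = Pa(L-x)/L  [x>a] = 2·(12/5)·(4-(16/5))/4 = 24/25 kN·m
Load 3 — uniform load w=4 kN/m over full span:
  M_3 = wx(L-x)/2 = 4·(16/5)·(4-(16/5))/2 = 128/25 kN·m
Superposition: M = Σ M_i = 568/125 kN·m ≈ 4.544000 kN·m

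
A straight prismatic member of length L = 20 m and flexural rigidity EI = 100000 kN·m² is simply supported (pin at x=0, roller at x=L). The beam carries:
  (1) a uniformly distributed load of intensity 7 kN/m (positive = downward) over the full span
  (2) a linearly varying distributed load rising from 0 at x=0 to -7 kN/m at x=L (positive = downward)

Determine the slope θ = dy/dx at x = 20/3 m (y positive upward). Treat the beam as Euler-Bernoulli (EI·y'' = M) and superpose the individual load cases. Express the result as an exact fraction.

Load 1 — uniform load w=7 kN/m over full span:
  θ_1 = -w(L³-6Lx²+4x³)/(24EI) = -7·(20³-6·20·(20/3)²+4·(20/3)³)/(24·100000) = -91/8100 rad
Load 2 — triangular load w₀=-7 kN/m (0→w₀ over full span):
  θ_2 = -w₀(7L⁴-30L²x²+15x⁴)/(360LEI) = -(-7)·(7·20⁴-30·20²·(20/3)²+15·(20/3)⁴)/(360·20·100000) = 182/30375 rad
Superposition: θ = Σ θ_i = -637/121500 rad ≈ -0.005243 rad

θ(20/3) = -637/121500 rad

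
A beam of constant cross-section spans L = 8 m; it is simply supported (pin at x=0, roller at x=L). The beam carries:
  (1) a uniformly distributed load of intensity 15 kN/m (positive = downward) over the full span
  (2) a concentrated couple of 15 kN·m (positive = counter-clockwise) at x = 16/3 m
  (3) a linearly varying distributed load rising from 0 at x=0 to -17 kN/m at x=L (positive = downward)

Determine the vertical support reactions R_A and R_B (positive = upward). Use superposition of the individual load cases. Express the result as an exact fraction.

Load 1 — uniform load w=15 kN/m over full span:
  R_A = wL/2 = 15·8/2 = 60 kN
  R_B = wL/2 = 15·8/2 = 60 kN
Load 2 — applied couple M₀=15 kN·m at a=16/3 m (b=L-a=8/3):
  R_A = M₀/L = 15/8 kN
  R_B = -M₀/L = -15/8 kN
Load 3 — triangular load w₀=-17 kN/m (0→w₀ over full span):
  R_A = w₀L/6 = (-17)·8/6 = -68/3 kN
  R_B = w₀L/3 = (-17)·8/3 = -136/3 kN
Superposition: R_A = 941/24 kN, R_B = 307/24 kN

R_A = 941/24 kN, R_B = 307/24 kN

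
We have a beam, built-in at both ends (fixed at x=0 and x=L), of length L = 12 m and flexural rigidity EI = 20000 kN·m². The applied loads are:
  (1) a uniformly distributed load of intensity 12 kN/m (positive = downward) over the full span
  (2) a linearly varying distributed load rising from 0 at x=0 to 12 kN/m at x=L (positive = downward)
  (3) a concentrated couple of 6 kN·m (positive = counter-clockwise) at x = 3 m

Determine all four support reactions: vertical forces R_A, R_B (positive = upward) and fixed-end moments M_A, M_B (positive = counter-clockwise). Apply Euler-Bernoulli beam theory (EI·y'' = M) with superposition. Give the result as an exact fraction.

Load 1 — uniform load w=12 kN/m over full span:
  R_A = wL/2 = 12·12/2 = 72 kN
  M_A = wL²/12 = 12·12²/12 = 144 kN·m
  R_B = wL/2 = 12·12/2 = 72 kN
  M_B = -wL²/12 = -12·12²/12 = -144 kN·m
Load 2 — triangular load w₀=12 kN/m (0→w₀ over full span):
  R_A = 3w₀L/20 = 3·12·12/20 = 108/5 kN
  M_A = w₀L²/30 = 12·12²/30 = 288/5 kN·m
  R_B = 7w₀L/20 = 7·12·12/20 = 252/5 kN
  M_B = -w₀L²/20 = -12·12²/20 = -432/5 kN·m
Load 3 — applied couple M₀=6 kN·m at a=3 m (b=L-a=9):
  R_A = 6M₀ab/L³ = 6·6·3·9/12³ = 9/16 kN
  M_A = M₀b(2a-b)/L² = 6·9·(2·3-9)/12² = -9/8 kN·m
  R_B = -6M₀ab/L³ = -6·6·3·9/12³ = -9/16 kN
  M_B = M₀a(2b-a)/L² = 6·3·(2·9-3)/12² = 15/8 kN·m
Superposition: R_A = 7533/80 kN, M_A = 8019/40 kN·m, R_B = 9747/80 kN, M_B = -9141/40 kN·m

R_A = 7533/80 kN, M_A = 8019/40 kN·m, R_B = 9747/80 kN, M_B = -9141/40 kN·m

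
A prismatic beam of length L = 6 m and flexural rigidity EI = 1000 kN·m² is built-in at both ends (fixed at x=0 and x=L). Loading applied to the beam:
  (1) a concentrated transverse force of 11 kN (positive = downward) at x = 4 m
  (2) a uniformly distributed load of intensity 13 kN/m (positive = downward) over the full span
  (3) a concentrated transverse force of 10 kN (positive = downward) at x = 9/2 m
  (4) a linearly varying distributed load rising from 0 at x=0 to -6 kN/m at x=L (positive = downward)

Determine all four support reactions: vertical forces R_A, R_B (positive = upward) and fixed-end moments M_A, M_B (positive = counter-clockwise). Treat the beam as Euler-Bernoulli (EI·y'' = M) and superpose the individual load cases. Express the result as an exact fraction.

R_A = 82111/2160 kN, M_A = 28441/720 kN·m, R_B = 92849/2160 kN, M_B = -33419/720 kN·m

Load 1 — point force P=11 kN at a=4 m (b=L-a=2):
  R_A = Pb²(3a+b)/L³ = 11·2²·(3·4+2)/6³ = 77/27 kN
  M_A = Pab²/L² = 11·4·2²/6² = 44/9 kN·m
  R_B = Pa²(a+3b)/L³ = 11·4²·(4+3·2)/6³ = 220/27 kN
  M_B = -Pa²b/L² = -11·4²·2/6² = -88/9 kN·m
Load 2 — uniform load w=13 kN/m over full span:
  R_A = wL/2 = 13·6/2 = 39 kN
  M_A = wL²/12 = 13·6²/12 = 39 kN·m
  R_B = wL/2 = 13·6/2 = 39 kN
  M_B = -wL²/12 = -13·6²/12 = -39 kN·m
Load 3 — point force P=10 kN at a=9/2 m (b=L-a=3/2):
  R_A = Pb²(3a+b)/L³ = 10·(3/2)²·(3·(9/2)+(3/2))/6³ = 25/16 kN
  M_A = Pab²/L² = 10·(9/2)·(3/2)²/6² = 45/16 kN·m
  R_B = Pa²(a+3b)/L³ = 10·(9/2)²·((9/2)+3·(3/2))/6³ = 135/16 kN
  M_B = -Pa²b/L² = -10·(9/2)²·(3/2)/6² = -135/16 kN·m
Load 4 — triangular load w₀=-6 kN/m (0→w₀ over full span):
  R_A = 3w₀L/20 = 3·(-6)·6/20 = -27/5 kN
  M_A = w₀L²/30 = (-6)·6²/30 = -36/5 kN·m
  R_B = 7w₀L/20 = 7·(-6)·6/20 = -63/5 kN
  M_B = -w₀L²/20 = -(-6)·6²/20 = 54/5 kN·m
Superposition: R_A = 82111/2160 kN, M_A = 28441/720 kN·m, R_B = 92849/2160 kN, M_B = -33419/720 kN·m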